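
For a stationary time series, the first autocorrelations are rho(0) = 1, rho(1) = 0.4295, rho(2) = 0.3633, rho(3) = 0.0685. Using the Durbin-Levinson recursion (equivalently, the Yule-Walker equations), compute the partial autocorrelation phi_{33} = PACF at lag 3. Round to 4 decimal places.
\phi_{33} = -0.1900

The PACF at lag k is phi_{kk}, the last component of the solution
to the Yule-Walker system G_k phi = r_k where
  (G_k)_{ij} = rho(|i - j|), (r_k)_i = rho(i), i,j = 1..k.
Equivalently, Durbin-Levinson gives phi_{kk} iteratively:
  phi_{11} = rho(1)
  phi_{kk} = [rho(k) - sum_{j=1..k-1} phi_{k-1,j} rho(k-j)]
            / [1 - sum_{j=1..k-1} phi_{k-1,j} rho(j)],
  phi_{k,j} = phi_{k-1,j} - phi_{kk} phi_{k-1,k-j},  j = 1..k-1.
Step k = 1:
  phi_11 = rho(1) = 0.4295.
Step k = 2:
  phi_22 = [rho(2) - phi_11 rho(1)] / [1 - phi_11 rho(1)] = [0.3633 - (0.4295)(0.4295)] / [1 - (0.4295)(0.4295)]
         = 0.17882975 / 0.81552975 = 0.21928.
  Update: phi_21 = phi_11 - phi_22 phi_11 = 0.4295 - (0.21928)(0.4295) = 0.335319.
Step k = 3:
  phi_33 = [rho(3) - phi_21 rho(2) - phi_22 rho(1)] / [1 - phi_21 rho(1) - phi_22 rho(2)]
    numerator   = 0.0685 - (0.335319)(0.3633) - (0.21928)(0.4295) = -0.14750237
    denominator = 1 - (0.335319)(0.4295) - (0.21928)(0.3633) = 0.77631588
  phi_33 = -0.14750237 / 0.77631588 = -0.19.
Therefore phi_{33} = -0.1900.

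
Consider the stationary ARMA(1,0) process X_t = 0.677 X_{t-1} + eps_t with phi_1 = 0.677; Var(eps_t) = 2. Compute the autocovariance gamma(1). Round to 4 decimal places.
\gamma(1) = 2.4997

Multiply the model equation by X_{t-k} and take expectations. With theta_0 = psi_0 = 1 and psi_j the MA(infinity) weights, this gives
  gamma(k) - sum_i phi_i gamma(k-i) = c_k,
  c_k = sigma^2 * sum_{j=k..q} theta_j psi_{j-k}   (c_k = 0 for k > q),
using gamma(-m) = gamma(m).
Pure AR (q = 0): c_0 = sigma^2 = 2, c_k = 0 for k >= 1.
Equations for k = 0 and k = 1 (AR order 1):
  gamma(0) = phi_1 gamma(1) + c_0
  gamma(1) = phi_1 gamma(0) + c_1
Substituting the second into the first: gamma(0) (1 - phi_1^2) = c_0 + phi_1 c_1, so
  gamma(0) = c_0 / (1 - phi_1^2) = 2 / (1 - (0.677)^2) = 2 / 0.541671 = 3.692278.
  gamma(1) = phi_1 gamma(0) = (0.677)(3.692278) = 2.499672.
Therefore gamma(1) = 2.4997 (to 4 decimal places).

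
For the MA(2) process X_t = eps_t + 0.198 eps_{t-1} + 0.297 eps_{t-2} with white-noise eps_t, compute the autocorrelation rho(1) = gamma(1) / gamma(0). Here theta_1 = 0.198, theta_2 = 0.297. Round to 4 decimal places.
\rho(1) = 0.2278

For an MA(q) process with theta_0 = 1, the autocovariance is
  gamma(k) = sigma^2 * sum_{i=0..q-k} theta_i * theta_{i+k},
and rho(k) = gamma(k) / gamma(0). Sigma^2 cancels.
  numerator   = (1)*(0.198) + (0.198)*(0.297) = 0.256806.
  denominator = (1)^2 + (0.198)^2 + (0.297)^2 = 1.127413.
  rho(1) = 0.256806 / 1.127413 = 0.2278.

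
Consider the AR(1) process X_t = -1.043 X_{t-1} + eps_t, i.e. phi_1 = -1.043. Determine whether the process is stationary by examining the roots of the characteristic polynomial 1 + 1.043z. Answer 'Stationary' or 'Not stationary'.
\text{Not stationary}

The AR(p) characteristic polynomial is P(z) = 1 + 1.043z.
Stationarity requires all roots to lie outside the unit circle, i.e. |z| > 1 for every root.
This is linear in z: 1 + (1.043) z = 0  =>  z = -1/(1.043) = -0.958773,  |z| = 0.958773.
Moduli of all roots: 0.9588.
All moduli strictly greater than 1? No.
Verdict: Not stationary.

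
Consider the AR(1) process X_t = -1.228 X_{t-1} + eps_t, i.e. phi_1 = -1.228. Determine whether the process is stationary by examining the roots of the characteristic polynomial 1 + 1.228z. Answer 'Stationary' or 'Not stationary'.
\text{Not stationary}

The AR(p) characteristic polynomial is P(z) = 1 + 1.228z.
Stationarity requires all roots to lie outside the unit circle, i.e. |z| > 1 for every root.
This is linear in z: 1 + (1.228) z = 0  =>  z = -1/(1.228) = -0.814332,  |z| = 0.814332.
Moduli of all roots: 0.8143.
All moduli strictly greater than 1? No.
Verdict: Not stationary.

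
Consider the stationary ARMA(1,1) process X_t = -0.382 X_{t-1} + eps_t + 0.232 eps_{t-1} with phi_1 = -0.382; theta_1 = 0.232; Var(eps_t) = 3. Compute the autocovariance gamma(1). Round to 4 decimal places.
\gamma(1) = -0.4802

Multiply the model equation by X_{t-k} and take expectations. With theta_0 = psi_0 = 1 and psi_j the MA(infinity) weights, this gives
  gamma(k) - sum_i phi_i gamma(k-i) = c_k,
  c_k = sigma^2 * sum_{j=k..q} theta_j psi_{j-k}   (c_k = 0 for k > q),
using gamma(-m) = gamma(m).
psi-weights needed (psi_j = theta_j + sum_i phi_i psi_{j-i}):
  psi_1 = theta_1 + phi_1 = 0.232 + (-0.382) = -0.15
Right-hand sides:
  c_0 = sigma^2 (1 + theta_1 psi_1) = 3 * (1 + (0.232)(-0.15)) = 3 * 0.9652 = 2.8956
  c_1 = sigma^2 theta_1 = 3 * (0.232) = 0.696
  c_2 = 0
Equations for k = 0 and k = 1 (AR order 1):
  gamma(0) = phi_1 gamma(1) + c_0
  gamma(1) = phi_1 gamma(0) + c_1
Substituting the second into the first: gamma(0) (1 - phi_1^2) = c_0 + phi_1 c_1, so
  gamma(0) = (c_0 + phi_1 c_1) / (1 - phi_1^2) = (2.8956 + (-0.382)(0.696)) / (1 - (-0.382)^2) = 2.629728 / 0.854076 = 3.079033.
  gamma(1) = phi_1 gamma(0) + c_1 = (-0.382)(3.079033) + (0.696) = -0.480191.
Therefore gamma(1) = -0.4802 (to 4 decimal places).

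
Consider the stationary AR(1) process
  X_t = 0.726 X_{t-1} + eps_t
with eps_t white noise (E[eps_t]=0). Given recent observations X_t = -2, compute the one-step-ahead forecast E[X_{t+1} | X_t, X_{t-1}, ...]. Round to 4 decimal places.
E[X_{t+1} \mid \mathcal F_t] = -1.4520

For an AR(p) model X_t = c + sum_i phi_i X_{t-i} + eps_t, the
one-step-ahead conditional mean is
  E[X_{t+1} | X_t, ...] = c + sum_i phi_i X_{t+1-i}.
Substitute known values:
  E[X_{t+1} | ...] = (0.726) * (-2)
                   = -1.4520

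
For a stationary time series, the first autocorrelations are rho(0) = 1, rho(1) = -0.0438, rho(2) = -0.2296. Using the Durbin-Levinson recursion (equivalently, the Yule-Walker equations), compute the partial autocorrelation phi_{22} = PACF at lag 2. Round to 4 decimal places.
\phi_{22} = -0.2320

The PACF at lag k is phi_{kk}, the last component of the solution
to the Yule-Walker system G_k phi = r_k where
  (G_k)_{ij} = rho(|i - j|), (r_k)_i = rho(i), i,j = 1..k.
Equivalently, Durbin-Levinson gives phi_{kk} iteratively:
  phi_{11} = rho(1)
  phi_{kk} = [rho(k) - sum_{j=1..k-1} phi_{k-1,j} rho(k-j)]
            / [1 - sum_{j=1..k-1} phi_{k-1,j} rho(j)],
  phi_{k,j} = phi_{k-1,j} - phi_{kk} phi_{k-1,k-j},  j = 1..k-1.
Step k = 1:
  phi_11 = rho(1) = -0.0438.
Step k = 2:
  phi_22 = [rho(2) - phi_11 rho(1)] / [1 - phi_11 rho(1)] = [-0.2296 - (-0.0438)(-0.0438)] / [1 - (-0.0438)(-0.0438)]
         = -0.23151844 / 0.99808156 = -0.232.
Therefore phi_{22} = -0.2320.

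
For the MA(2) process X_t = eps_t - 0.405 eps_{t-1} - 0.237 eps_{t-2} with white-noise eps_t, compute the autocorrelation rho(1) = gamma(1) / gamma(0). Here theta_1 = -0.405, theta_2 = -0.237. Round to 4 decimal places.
\rho(1) = -0.2533

For an MA(q) process with theta_0 = 1, the autocovariance is
  gamma(k) = sigma^2 * sum_{i=0..q-k} theta_i * theta_{i+k},
and rho(k) = gamma(k) / gamma(0). Sigma^2 cancels.
  numerator   = (1)*(-0.405) + (-0.405)*(-0.237) = -0.309015.
  denominator = (1)^2 + (-0.405)^2 + (-0.237)^2 = 1.220194.
  rho(1) = -0.309015 / 1.220194 = -0.2533.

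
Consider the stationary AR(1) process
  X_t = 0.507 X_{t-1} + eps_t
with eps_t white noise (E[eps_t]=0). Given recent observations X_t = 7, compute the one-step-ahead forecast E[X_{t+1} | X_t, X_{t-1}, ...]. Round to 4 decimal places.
E[X_{t+1} \mid \mathcal F_t] = 3.5490

For an AR(p) model X_t = c + sum_i phi_i X_{t-i} + eps_t, the
one-step-ahead conditional mean is
  E[X_{t+1} | X_t, ...] = c + sum_i phi_i X_{t+1-i}.
Substitute known values:
  E[X_{t+1} | ...] = (0.507) * (7)
                   = 3.5490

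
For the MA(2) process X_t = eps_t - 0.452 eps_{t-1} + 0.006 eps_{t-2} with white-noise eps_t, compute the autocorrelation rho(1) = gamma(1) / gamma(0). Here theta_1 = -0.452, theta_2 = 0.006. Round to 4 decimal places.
\rho(1) = -0.3776

For an MA(q) process with theta_0 = 1, the autocovariance is
  gamma(k) = sigma^2 * sum_{i=0..q-k} theta_i * theta_{i+k},
and rho(k) = gamma(k) / gamma(0). Sigma^2 cancels.
  numerator   = (1)*(-0.452) + (-0.452)*(0.006) = -0.454712.
  denominator = (1)^2 + (-0.452)^2 + (0.006)^2 = 1.20434.
  rho(1) = -0.454712 / 1.20434 = -0.3776.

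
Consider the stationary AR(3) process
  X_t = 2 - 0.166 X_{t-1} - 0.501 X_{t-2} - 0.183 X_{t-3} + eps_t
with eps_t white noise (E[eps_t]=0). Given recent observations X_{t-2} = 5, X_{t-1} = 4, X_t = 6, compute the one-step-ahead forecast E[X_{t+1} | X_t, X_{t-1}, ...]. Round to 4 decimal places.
E[X_{t+1} \mid \mathcal F_t] = -1.9150

For an AR(p) model X_t = c + sum_i phi_i X_{t-i} + eps_t, the
one-step-ahead conditional mean is
  E[X_{t+1} | X_t, ...] = c + sum_i phi_i X_{t+1-i}.
Substitute known values:
  E[X_{t+1} | ...] = 2 + (-0.166) * (6) + (-0.501) * (4) + (-0.183) * (5)
                   = -1.9150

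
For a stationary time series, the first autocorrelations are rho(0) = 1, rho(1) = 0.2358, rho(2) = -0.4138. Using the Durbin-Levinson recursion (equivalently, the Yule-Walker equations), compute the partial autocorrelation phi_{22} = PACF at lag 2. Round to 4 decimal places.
\phi_{22} = -0.4970

The PACF at lag k is phi_{kk}, the last component of the solution
to the Yule-Walker system G_k phi = r_k where
  (G_k)_{ij} = rho(|i - j|), (r_k)_i = rho(i), i,j = 1..k.
Equivalently, Durbin-Levinson gives phi_{kk} iteratively:
  phi_{11} = rho(1)
  phi_{kk} = [rho(k) - sum_{j=1..k-1} phi_{k-1,j} rho(k-j)]
            / [1 - sum_{j=1..k-1} phi_{k-1,j} rho(j)],
  phi_{k,j} = phi_{k-1,j} - phi_{kk} phi_{k-1,k-j},  j = 1..k-1.
Step k = 1:
  phi_11 = rho(1) = 0.2358.
Step k = 2:
  phi_22 = [rho(2) - phi_11 rho(1)] / [1 - phi_11 rho(1)] = [-0.4138 - (0.2358)(0.2358)] / [1 - (0.2358)(0.2358)]
         = -0.46940164 / 0.94439836 = -0.497.
Therefore phi_{22} = -0.4970.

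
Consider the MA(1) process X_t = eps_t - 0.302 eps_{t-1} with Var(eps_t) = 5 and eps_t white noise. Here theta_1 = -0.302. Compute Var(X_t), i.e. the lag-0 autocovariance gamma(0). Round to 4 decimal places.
\gamma(0) = 5.4560

For an MA(q) process X_t = eps_t + sum_i theta_i eps_{t-i} with
Var(eps_t) = sigma^2, the variance is
  gamma(0) = sigma^2 * (1 + sum_i theta_i^2).
  sum_i theta_i^2 = (-0.302)^2 = 0.091204.
  gamma(0) = 5 * (1 + 0.091204) = 5 * 1.091204 = 5.45602, which rounds to 5.4560.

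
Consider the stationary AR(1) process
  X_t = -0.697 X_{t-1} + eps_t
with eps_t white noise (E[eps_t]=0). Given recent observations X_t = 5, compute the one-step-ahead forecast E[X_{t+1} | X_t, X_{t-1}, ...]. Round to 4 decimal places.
E[X_{t+1} \mid \mathcal F_t] = -3.4850

For an AR(p) model X_t = c + sum_i phi_i X_{t-i} + eps_t, the
one-step-ahead conditional mean is
  E[X_{t+1} | X_t, ...] = c + sum_i phi_i X_{t+1-i}.
Substitute known values:
  E[X_{t+1} | ...] = (-0.697) * (5)
                   = -3.4850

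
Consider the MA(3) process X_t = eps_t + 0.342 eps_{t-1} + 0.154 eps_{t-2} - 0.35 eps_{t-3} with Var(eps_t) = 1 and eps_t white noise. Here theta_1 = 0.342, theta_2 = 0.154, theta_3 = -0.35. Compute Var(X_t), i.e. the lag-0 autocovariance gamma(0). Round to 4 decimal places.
\gamma(0) = 1.2632

For an MA(q) process X_t = eps_t + sum_i theta_i eps_{t-i} with
Var(eps_t) = sigma^2, the variance is
  gamma(0) = sigma^2 * (1 + sum_i theta_i^2).
  sum_i theta_i^2 = (0.342)^2 + (0.154)^2 + (-0.35)^2 = 0.116964 + 0.023716 + 0.1225 = 0.26318.
  gamma(0) = 1 * (1 + 0.26318) = 1 * 1.26318 = 1.26318, which rounds to 1.2632.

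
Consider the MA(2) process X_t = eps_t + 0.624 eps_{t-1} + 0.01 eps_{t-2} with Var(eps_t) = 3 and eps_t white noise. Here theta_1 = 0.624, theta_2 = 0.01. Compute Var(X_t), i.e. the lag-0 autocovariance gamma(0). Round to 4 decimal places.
\gamma(0) = 4.1684

For an MA(q) process X_t = eps_t + sum_i theta_i eps_{t-i} with
Var(eps_t) = sigma^2, the variance is
  gamma(0) = sigma^2 * (1 + sum_i theta_i^2).
  sum_i theta_i^2 = (0.624)^2 + (0.01)^2 = 0.389376 + 0.0001 = 0.389476.
  gamma(0) = 3 * (1 + 0.389476) = 3 * 1.389476 = 4.168428, which rounds to 4.1684.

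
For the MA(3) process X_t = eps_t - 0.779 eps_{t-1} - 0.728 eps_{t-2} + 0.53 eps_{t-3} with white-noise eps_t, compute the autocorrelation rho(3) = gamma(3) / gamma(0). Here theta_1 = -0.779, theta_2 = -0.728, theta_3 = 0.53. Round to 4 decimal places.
\rho(3) = 0.2192

For an MA(q) process with theta_0 = 1, the autocovariance is
  gamma(k) = sigma^2 * sum_{i=0..q-k} theta_i * theta_{i+k},
and rho(k) = gamma(k) / gamma(0). Sigma^2 cancels.
  numerator   = (1)*(0.53) = 0.53.
  denominator = (1)^2 + (-0.779)^2 + (-0.728)^2 + (0.53)^2 = 2.417725.
  rho(3) = 0.53 / 2.417725 = 0.2192.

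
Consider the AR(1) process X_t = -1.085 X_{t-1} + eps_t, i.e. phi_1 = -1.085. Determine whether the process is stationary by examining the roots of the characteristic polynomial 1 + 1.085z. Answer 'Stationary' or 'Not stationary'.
\text{Not stationary}

The AR(p) characteristic polynomial is P(z) = 1 + 1.085z.
Stationarity requires all roots to lie outside the unit circle, i.e. |z| > 1 for every root.
This is linear in z: 1 + (1.085) z = 0  =>  z = -1/(1.085) = -0.921659,  |z| = 0.921659.
Moduli of all roots: 0.9217.
All moduli strictly greater than 1? No.
Verdict: Not stationary.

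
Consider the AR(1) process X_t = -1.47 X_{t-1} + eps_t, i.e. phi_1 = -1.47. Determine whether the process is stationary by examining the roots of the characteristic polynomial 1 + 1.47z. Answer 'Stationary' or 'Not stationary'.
\text{Not stationary}

The AR(p) characteristic polynomial is P(z) = 1 + 1.47z.
Stationarity requires all roots to lie outside the unit circle, i.e. |z| > 1 for every root.
This is linear in z: 1 + (1.47) z = 0  =>  z = -1/(1.47) = -0.680272,  |z| = 0.680272.
Moduli of all roots: 0.6803.
All moduli strictly greater than 1? No.
Verdict: Not stationary.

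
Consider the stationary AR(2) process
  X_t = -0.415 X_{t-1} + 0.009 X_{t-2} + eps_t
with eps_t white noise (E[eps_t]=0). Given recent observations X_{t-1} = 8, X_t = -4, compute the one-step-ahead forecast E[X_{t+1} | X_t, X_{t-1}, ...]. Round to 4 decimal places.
E[X_{t+1} \mid \mathcal F_t] = 1.7320

For an AR(p) model X_t = c + sum_i phi_i X_{t-i} + eps_t, the
one-step-ahead conditional mean is
  E[X_{t+1} | X_t, ...] = c + sum_i phi_i X_{t+1-i}.
Substitute known values:
  E[X_{t+1} | ...] = (-0.415) * (-4) + (0.009) * (8)
                   = 1.7320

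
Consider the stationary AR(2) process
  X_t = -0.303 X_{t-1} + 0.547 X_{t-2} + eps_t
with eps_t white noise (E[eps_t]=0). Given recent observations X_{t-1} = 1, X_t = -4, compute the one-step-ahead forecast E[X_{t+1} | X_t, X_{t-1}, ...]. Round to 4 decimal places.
E[X_{t+1} \mid \mathcal F_t] = 1.7590

For an AR(p) model X_t = c + sum_i phi_i X_{t-i} + eps_t, the
one-step-ahead conditional mean is
  E[X_{t+1} | X_t, ...] = c + sum_i phi_i X_{t+1-i}.
Substitute known values:
  E[X_{t+1} | ...] = (-0.303) * (-4) + (0.547) * (1)
                   = 1.7590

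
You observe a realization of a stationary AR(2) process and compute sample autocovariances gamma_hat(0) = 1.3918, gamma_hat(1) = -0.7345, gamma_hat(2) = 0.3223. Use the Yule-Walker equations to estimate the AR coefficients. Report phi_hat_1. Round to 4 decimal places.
\hat\phi_{1} = -0.5621

The Yule-Walker equations for an AR(p) process read, in matrix form,
  Gamma_p phi = r_p,   with   (Gamma_p)_{ij} = gamma(|i - j|),
                       (r_p)_i = gamma(i),   i,j = 1..p.
Substitute the sample gammas (Toeplitz matrix and right-hand side of size 2):
  Gamma_p = [[1.3918, -0.7345], [-0.7345, 1.3918]]
  r_p     = [-0.7345, 0.3223]
Written out:
  1.3918 phi_1 - 0.7345 phi_2 = -0.7345
  -0.7345 phi_1 + 1.3918 phi_2 = 0.3223
Solve by Cramer's rule:
  det = gamma(0)^2 - gamma(1)^2 = (1.3918)^2 - (-0.7345)^2 = 1.93710724 - 0.53949025 = 1.39761699
  phi_hat_1 = [gamma(1) gamma(0) - gamma(1) gamma(2)] / det = [(-0.7345)(1.3918) - (-0.7345)(0.3223)] / 1.39761699 = -0.78554775 / 1.39761699 = -0.5621
  phi_hat_2 = [gamma(0) gamma(2) - gamma(1)^2] / det = [(1.3918)(0.3223) - (-0.7345)^2] / 1.39761699 = -0.09091311 / 1.39761699 = -0.065
So phi_hat = [-0.5621, -0.0650].
Therefore phi_hat_1 = -0.5621.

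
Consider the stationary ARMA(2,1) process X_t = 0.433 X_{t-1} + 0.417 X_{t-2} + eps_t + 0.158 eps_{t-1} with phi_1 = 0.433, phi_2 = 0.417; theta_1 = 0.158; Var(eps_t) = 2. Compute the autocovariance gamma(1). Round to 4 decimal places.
\gamma(1) = 5.5935

Multiply the model equation by X_{t-k} and take expectations. With theta_0 = psi_0 = 1 and psi_j the MA(infinity) weights, this gives
  gamma(k) - sum_i phi_i gamma(k-i) = c_k,
  c_k = sigma^2 * sum_{j=k..q} theta_j psi_{j-k}   (c_k = 0 for k > q),
using gamma(-m) = gamma(m).
psi-weights needed (psi_j = theta_j + sum_i phi_i psi_{j-i}):
  psi_1 = theta_1 + phi_1 = 0.158 + (0.433) = 0.591
Right-hand sides:
  c_0 = sigma^2 (1 + theta_1 psi_1) = 2 * (1 + (0.158)(0.591)) = 2 * 1.093378 = 2.186756
  c_1 = sigma^2 theta_1 = 2 * (0.158) = 0.316
  c_2 = 0
Equations for k = 0, 1, 2 (AR order 2, c_2 = 0):
  (E0) gamma(0) = phi_1 gamma(1) + phi_2 gamma(2) + c_0
  (E1) gamma(1) = phi_1 gamma(0) + phi_2 gamma(1) + c_1
  (E2) gamma(2) = phi_1 gamma(1) + phi_2 gamma(0)
From (E1): gamma(1) = A gamma(0) + B with
  A = phi_1 / (1 - phi_2) = 0.433 / 0.583 = 0.74271,   B = c_1 / (1 - phi_2) = 0.316 / 0.583 = 0.542024.
Insert (E2) into (E0): gamma(0) (1 - phi_2^2) = phi_1 (1 + phi_2) gamma(1) + c_0.
  phi_1 (1 + phi_2) = (0.433)(1.417) = 0.613561,   1 - phi_2^2 = 0.826111.
Replace gamma(1) by A gamma(0) + B and collect gamma(0):
  gamma(0) [0.826111 - (0.613561)(0.74271)] = (0.613561)(0.542024) + 2.186756
  gamma(0) * 0.370413 = 2.519321
  gamma(0) = 2.519321 / 0.370413 = 6.801383.
  gamma(1) = A gamma(0) + B = (0.74271)(6.801383) + (0.542024) = 5.59348.
Therefore gamma(1) = 5.5935 (to 4 decimal places).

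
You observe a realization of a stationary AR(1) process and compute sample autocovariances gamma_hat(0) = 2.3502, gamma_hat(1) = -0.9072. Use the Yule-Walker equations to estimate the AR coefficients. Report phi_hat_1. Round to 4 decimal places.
\hat\phi_{1} = -0.3860

The Yule-Walker equations for an AR(p) process read, in matrix form,
  Gamma_p phi = r_p,   with   (Gamma_p)_{ij} = gamma(|i - j|),
                       (r_p)_i = gamma(i),   i,j = 1..p.
Substitute the sample gammas (Toeplitz matrix and right-hand side of size 1):
  Gamma_p = [[2.3502]]
  r_p     = [-0.9072]
With p = 1 this is the single equation gamma(0) phi_1 = gamma(1):
  phi_hat_1 = gamma(1) / gamma(0) = -0.9072 / 2.3502 = -0.3860.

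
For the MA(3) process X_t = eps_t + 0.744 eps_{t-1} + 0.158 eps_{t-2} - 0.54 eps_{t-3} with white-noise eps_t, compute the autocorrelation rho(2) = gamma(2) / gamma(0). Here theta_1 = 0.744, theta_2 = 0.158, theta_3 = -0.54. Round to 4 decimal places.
\rho(2) = -0.1303

For an MA(q) process with theta_0 = 1, the autocovariance is
  gamma(k) = sigma^2 * sum_{i=0..q-k} theta_i * theta_{i+k},
and rho(k) = gamma(k) / gamma(0). Sigma^2 cancels.
  numerator   = (1)*(0.158) + (0.744)*(-0.54) = -0.24376.
  denominator = (1)^2 + (0.744)^2 + (0.158)^2 + (-0.54)^2 = 1.8701.
  rho(2) = -0.24376 / 1.8701 = -0.1303.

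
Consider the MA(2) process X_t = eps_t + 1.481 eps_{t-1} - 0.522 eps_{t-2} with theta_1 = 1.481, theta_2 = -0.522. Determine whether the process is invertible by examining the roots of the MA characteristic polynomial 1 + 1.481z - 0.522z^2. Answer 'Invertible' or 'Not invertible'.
\text{Not invertible}

The MA(q) characteristic polynomial is P(z) = 1 + 1.481z - 0.522z^2.
Invertibility requires all roots to lie outside the unit circle, i.e. |z| > 1 for every root.
Set 1 + (1.481) z + (-0.522) z^2 = 0, i.e. a z^2 + b z + c = 0 with a = -0.522, b = 1.481, c = 1.
Discriminant D = b^2 - 4ac = (1.481)^2 - 4*(-0.522)*1 = 2.193361 - (-2.088) = 4.281361.
D >= 0, so the roots are real: z = (-b +/- sqrt(D)) / (2a) = (-1.481 +/- 2.069145) / (-1.044).
  z_1 = (-1.481 + 2.069145) / (-1.044) = -0.5634,   |z_1| = 0.5634.
  z_2 = (-1.481 - 2.069145) / (-1.044) = 3.4005,   |z_2| = 3.4005.
Moduli of all roots: 0.5634, 3.4005.
All moduli strictly greater than 1? No.
Verdict: Not invertible.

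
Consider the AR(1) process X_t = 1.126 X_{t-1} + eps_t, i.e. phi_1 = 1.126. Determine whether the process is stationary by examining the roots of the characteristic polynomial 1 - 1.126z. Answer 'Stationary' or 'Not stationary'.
\text{Not stationary}

The AR(p) characteristic polynomial is P(z) = 1 - 1.126z.
Stationarity requires all roots to lie outside the unit circle, i.e. |z| > 1 for every root.
This is linear in z: 1 + (-1.126) z = 0  =>  z = -1/(-1.126) = 0.888099,  |z| = 0.888099.
Moduli of all roots: 0.8881.
All moduli strictly greater than 1? No.
Verdict: Not stationary.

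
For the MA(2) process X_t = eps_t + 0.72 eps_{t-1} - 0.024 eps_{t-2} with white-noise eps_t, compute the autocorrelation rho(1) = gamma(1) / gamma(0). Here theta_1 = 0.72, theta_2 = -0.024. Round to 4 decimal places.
\rho(1) = 0.4626

For an MA(q) process with theta_0 = 1, the autocovariance is
  gamma(k) = sigma^2 * sum_{i=0..q-k} theta_i * theta_{i+k},
and rho(k) = gamma(k) / gamma(0). Sigma^2 cancels.
  numerator   = (1)*(0.72) + (0.72)*(-0.024) = 0.70272.
  denominator = (1)^2 + (0.72)^2 + (-0.024)^2 = 1.518976.
  rho(1) = 0.70272 / 1.518976 = 0.4626.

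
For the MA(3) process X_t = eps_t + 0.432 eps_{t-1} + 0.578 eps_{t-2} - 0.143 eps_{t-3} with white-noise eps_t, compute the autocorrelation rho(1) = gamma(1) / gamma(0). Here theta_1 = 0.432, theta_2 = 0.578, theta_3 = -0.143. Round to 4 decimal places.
\rho(1) = 0.3887

For an MA(q) process with theta_0 = 1, the autocovariance is
  gamma(k) = sigma^2 * sum_{i=0..q-k} theta_i * theta_{i+k},
and rho(k) = gamma(k) / gamma(0). Sigma^2 cancels.
  numerator   = (1)*(0.432) + (0.432)*(0.578) + (0.578)*(-0.143) = 0.599042.
  denominator = (1)^2 + (0.432)^2 + (0.578)^2 + (-0.143)^2 = 1.541157.
  rho(1) = 0.599042 / 1.541157 = 0.3887.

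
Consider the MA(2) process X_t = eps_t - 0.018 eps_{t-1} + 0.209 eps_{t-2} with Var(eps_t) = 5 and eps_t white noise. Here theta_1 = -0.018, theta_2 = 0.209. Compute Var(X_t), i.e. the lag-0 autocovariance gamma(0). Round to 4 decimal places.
\gamma(0) = 5.2200

For an MA(q) process X_t = eps_t + sum_i theta_i eps_{t-i} with
Var(eps_t) = sigma^2, the variance is
  gamma(0) = sigma^2 * (1 + sum_i theta_i^2).
  sum_i theta_i^2 = (-0.018)^2 + (0.209)^2 = 0.000324 + 0.043681 = 0.044005.
  gamma(0) = 5 * (1 + 0.044005) = 5 * 1.044005 = 5.220025, which rounds to 5.2200.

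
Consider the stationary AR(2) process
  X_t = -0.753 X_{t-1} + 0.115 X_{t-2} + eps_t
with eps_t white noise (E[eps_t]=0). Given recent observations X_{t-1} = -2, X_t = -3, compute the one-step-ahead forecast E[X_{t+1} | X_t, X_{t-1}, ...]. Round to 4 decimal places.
E[X_{t+1} \mid \mathcal F_t] = 2.0290

For an AR(p) model X_t = c + sum_i phi_i X_{t-i} + eps_t, the
one-step-ahead conditional mean is
  E[X_{t+1} | X_t, ...] = c + sum_i phi_i X_{t+1-i}.
Substitute known values:
  E[X_{t+1} | ...] = (-0.753) * (-3) + (0.115) * (-2)
                   = 2.0290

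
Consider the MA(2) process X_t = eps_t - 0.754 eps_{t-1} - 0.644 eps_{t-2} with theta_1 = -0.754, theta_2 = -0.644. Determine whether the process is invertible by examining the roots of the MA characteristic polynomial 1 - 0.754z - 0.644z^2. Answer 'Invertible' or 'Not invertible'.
\text{Not invertible}

The MA(q) characteristic polynomial is P(z) = 1 - 0.754z - 0.644z^2.
Invertibility requires all roots to lie outside the unit circle, i.e. |z| > 1 for every root.
Set 1 + (-0.754) z + (-0.644) z^2 = 0, i.e. a z^2 + b z + c = 0 with a = -0.644, b = -0.754, c = 1.
Discriminant D = b^2 - 4ac = (-0.754)^2 - 4*(-0.644)*1 = 0.568516 - (-2.576) = 3.144516.
D >= 0, so the roots are real: z = (-b +/- sqrt(D)) / (2a) = (0.754 +/- 1.773278) / (-1.288).
  z_1 = (0.754 + 1.773278) / (-1.288) = -1.9622,   |z_1| = 1.9622.
  z_2 = (0.754 - 1.773278) / (-1.288) = 0.7914,   |z_2| = 0.7914.
Moduli of all roots: 1.9622, 0.7914.
All moduli strictly greater than 1? No.
Verdict: Not invertible.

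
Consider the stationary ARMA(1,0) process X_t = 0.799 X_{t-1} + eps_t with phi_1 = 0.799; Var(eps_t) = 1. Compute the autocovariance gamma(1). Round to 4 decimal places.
\gamma(1) = 2.2096

Multiply the model equation by X_{t-k} and take expectations. With theta_0 = psi_0 = 1 and psi_j the MA(infinity) weights, this gives
  gamma(k) - sum_i phi_i gamma(k-i) = c_k,
  c_k = sigma^2 * sum_{j=k..q} theta_j psi_{j-k}   (c_k = 0 for k > q),
using gamma(-m) = gamma(m).
Pure AR (q = 0): c_0 = sigma^2 = 1, c_k = 0 for k >= 1.
Equations for k = 0 and k = 1 (AR order 1):
  gamma(0) = phi_1 gamma(1) + c_0
  gamma(1) = phi_1 gamma(0) + c_1
Substituting the second into the first: gamma(0) (1 - phi_1^2) = c_0 + phi_1 c_1, so
  gamma(0) = c_0 / (1 - phi_1^2) = 1 / (1 - (0.799)^2) = 1 / 0.361599 = 2.765494.
  gamma(1) = phi_1 gamma(0) = (0.799)(2.765494) = 2.20963.
Therefore gamma(1) = 2.2096 (to 4 decimal places).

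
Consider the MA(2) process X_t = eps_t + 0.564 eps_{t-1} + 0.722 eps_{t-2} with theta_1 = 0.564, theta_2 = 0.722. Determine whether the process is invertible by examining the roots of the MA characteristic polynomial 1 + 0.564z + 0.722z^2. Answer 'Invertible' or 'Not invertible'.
\text{Invertible}

The MA(q) characteristic polynomial is P(z) = 1 + 0.564z + 0.722z^2.
Invertibility requires all roots to lie outside the unit circle, i.e. |z| > 1 for every root.
Set 1 + (0.564) z + (0.722) z^2 = 0, i.e. a z^2 + b z + c = 0 with a = 0.722, b = 0.564, c = 1.
Discriminant D = b^2 - 4ac = (0.564)^2 - 4*(0.722)*1 = 0.318096 - (2.888) = -2.569904.
D < 0, so the roots are the complex-conjugate pair z = (-b +/- i sqrt(-D)) / (2a) = -0.3906 +/- 1.1102i.
For a conjugate pair |z|^2 = z * conj(z) = (product of roots) = c/a = 1/(0.722) = 1.385042, so |z| = sqrt(1.385042) = 1.1769 for both roots.
Moduli of all roots: 1.1769, 1.1769.
All moduli strictly greater than 1? Yes.
Verdict: Invertible.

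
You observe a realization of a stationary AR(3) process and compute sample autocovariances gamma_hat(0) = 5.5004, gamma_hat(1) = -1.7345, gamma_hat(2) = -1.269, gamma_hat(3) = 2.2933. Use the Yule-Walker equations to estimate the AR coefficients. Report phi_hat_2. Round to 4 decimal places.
\hat\phi_{2} = -0.2550

The Yule-Walker equations for an AR(p) process read, in matrix form,
  Gamma_p phi = r_p,   with   (Gamma_p)_{ij} = gamma(|i - j|),
                       (r_p)_i = gamma(i),   i,j = 1..p.
Substitute the sample gammas (Toeplitz matrix and right-hand side of size 3):
  Gamma_p = [[5.5004, -1.7345, -1.269], [-1.7345, 5.5004, -1.7345], [-1.269, -1.7345, 5.5004]]
  r_p     = [-1.7345, -1.269, 2.2933]
Written out (R1..R3):
  (R1) 5.5004 phi_1 - 1.7345 phi_2 - 1.269 phi_3 = -1.7345
  (R2) -1.7345 phi_1 + 5.5004 phi_2 - 1.7345 phi_3 = -1.269
  (R3) -1.269 phi_1 - 1.7345 phi_2 + 5.5004 phi_3 = 2.2933
Gaussian elimination:
  R2 <- R2 - (-1.7345/5.5004) R1 = R2 - (-0.315341) R1:  4.953442 phi_2 - 2.134667 phi_3 = -1.815958
  R3 <- R3 - (-1.269/5.5004) R1 = R3 - (-0.23071) R1:  -2.134667 phi_2 + 5.207628 phi_3 = 1.893133
  R3 <- R3 - (-2.134667/4.953442) R2 = R3 - (-0.430946) R2:  4.287701 phi_3 = 1.110552
Back-substitution:
  phi_hat_3 = 1.110552 / 4.287701 = 0.259009
  phi_hat_2 = (-1.815958 - (-2.134667)(0.259009)) / 4.953442 = -0.254987
  phi_hat_1 = (-1.7345 - (-1.7345)(-0.254987) - (-1.269)(0.259009)) / 5.5004 = -0.335992
So phi_hat = [-0.3360, -0.2550, 0.2590].
Therefore phi_hat_2 = -0.2550.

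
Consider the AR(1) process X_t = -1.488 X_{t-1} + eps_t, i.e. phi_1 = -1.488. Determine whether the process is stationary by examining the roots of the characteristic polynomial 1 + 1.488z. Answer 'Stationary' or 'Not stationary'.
\text{Not stationary}

The AR(p) characteristic polynomial is P(z) = 1 + 1.488z.
Stationarity requires all roots to lie outside the unit circle, i.e. |z| > 1 for every root.
This is linear in z: 1 + (1.488) z = 0  =>  z = -1/(1.488) = -0.672043,  |z| = 0.672043.
Moduli of all roots: 0.6720.
All moduli strictly greater than 1? No.
Verdict: Not stationary.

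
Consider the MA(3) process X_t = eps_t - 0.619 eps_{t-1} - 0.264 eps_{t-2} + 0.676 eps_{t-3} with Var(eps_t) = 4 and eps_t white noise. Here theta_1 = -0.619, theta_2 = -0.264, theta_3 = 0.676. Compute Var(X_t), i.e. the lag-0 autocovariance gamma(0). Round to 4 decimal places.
\gamma(0) = 7.6393

For an MA(q) process X_t = eps_t + sum_i theta_i eps_{t-i} with
Var(eps_t) = sigma^2, the variance is
  gamma(0) = sigma^2 * (1 + sum_i theta_i^2).
  sum_i theta_i^2 = (-0.619)^2 + (-0.264)^2 + (0.676)^2 = 0.383161 + 0.069696 + 0.456976 = 0.909833.
  gamma(0) = 4 * (1 + 0.909833) = 4 * 1.909833 = 7.639332, which rounds to 7.6393.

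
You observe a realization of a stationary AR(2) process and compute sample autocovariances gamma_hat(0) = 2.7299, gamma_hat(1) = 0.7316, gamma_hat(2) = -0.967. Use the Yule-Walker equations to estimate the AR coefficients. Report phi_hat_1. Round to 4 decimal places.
\hat\phi_{1} = 0.3910

The Yule-Walker equations for an AR(p) process read, in matrix form,
  Gamma_p phi = r_p,   with   (Gamma_p)_{ij} = gamma(|i - j|),
                       (r_p)_i = gamma(i),   i,j = 1..p.
Substitute the sample gammas (Toeplitz matrix and right-hand side of size 2):
  Gamma_p = [[2.7299, 0.7316], [0.7316, 2.7299]]
  r_p     = [0.7316, -0.967]
Written out:
  2.7299 phi_1 + 0.7316 phi_2 = 0.7316
  0.7316 phi_1 + 2.7299 phi_2 = -0.967
Solve by Cramer's rule:
  det = gamma(0)^2 - gamma(1)^2 = (2.7299)^2 - (0.7316)^2 = 7.45235401 - 0.53523856 = 6.91711545
  phi_hat_1 = [gamma(1) gamma(0) - gamma(1) gamma(2)] / det = [(0.7316)(2.7299) - (0.7316)(-0.967)] / 6.91711545 = 2.70465204 / 6.91711545 = 0.391
  phi_hat_2 = [gamma(0) gamma(2) - gamma(1)^2] / det = [(2.7299)(-0.967) - (0.7316)^2] / 6.91711545 = -3.17505186 / 6.91711545 = -0.459
So phi_hat = [0.3910, -0.4590].
Therefore phi_hat_1 = 0.3910.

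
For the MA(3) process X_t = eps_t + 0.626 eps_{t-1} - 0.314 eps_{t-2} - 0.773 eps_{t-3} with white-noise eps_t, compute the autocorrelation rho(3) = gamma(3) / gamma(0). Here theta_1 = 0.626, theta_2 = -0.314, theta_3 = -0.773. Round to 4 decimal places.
\rho(3) = -0.3702

For an MA(q) process with theta_0 = 1, the autocovariance is
  gamma(k) = sigma^2 * sum_{i=0..q-k} theta_i * theta_{i+k},
and rho(k) = gamma(k) / gamma(0). Sigma^2 cancels.
  numerator   = (1)*(-0.773) = -0.773.
  denominator = (1)^2 + (0.626)^2 + (-0.314)^2 + (-0.773)^2 = 2.088001.
  rho(3) = -0.773 / 2.088001 = -0.3702.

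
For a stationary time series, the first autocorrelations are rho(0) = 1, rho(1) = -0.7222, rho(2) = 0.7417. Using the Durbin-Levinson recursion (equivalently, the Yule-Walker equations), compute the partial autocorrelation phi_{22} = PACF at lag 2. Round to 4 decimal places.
\phi_{22} = 0.4601

The PACF at lag k is phi_{kk}, the last component of the solution
to the Yule-Walker system G_k phi = r_k where
  (G_k)_{ij} = rho(|i - j|), (r_k)_i = rho(i), i,j = 1..k.
Equivalently, Durbin-Levinson gives phi_{kk} iteratively:
  phi_{11} = rho(1)
  phi_{kk} = [rho(k) - sum_{j=1..k-1} phi_{k-1,j} rho(k-j)]
            / [1 - sum_{j=1..k-1} phi_{k-1,j} rho(j)],
  phi_{k,j} = phi_{k-1,j} - phi_{kk} phi_{k-1,k-j},  j = 1..k-1.
Step k = 1:
  phi_11 = rho(1) = -0.7222.
Step k = 2:
  phi_22 = [rho(2) - phi_11 rho(1)] / [1 - phi_11 rho(1)] = [0.7417 - (-0.7222)(-0.7222)] / [1 - (-0.7222)(-0.7222)]
         = 0.22012716 / 0.47842716 = 0.4601.
Therefore phi_{22} = 0.4601.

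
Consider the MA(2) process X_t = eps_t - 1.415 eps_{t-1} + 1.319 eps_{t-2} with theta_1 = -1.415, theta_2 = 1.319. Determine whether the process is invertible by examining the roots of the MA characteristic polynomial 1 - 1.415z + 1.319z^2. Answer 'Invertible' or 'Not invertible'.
\text{Not invertible}

The MA(q) characteristic polynomial is P(z) = 1 - 1.415z + 1.319z^2.
Invertibility requires all roots to lie outside the unit circle, i.e. |z| > 1 for every root.
Set 1 + (-1.415) z + (1.319) z^2 = 0, i.e. a z^2 + b z + c = 0 with a = 1.319, b = -1.415, c = 1.
Discriminant D = b^2 - 4ac = (-1.415)^2 - 4*(1.319)*1 = 2.002225 - (5.276) = -3.273775.
D < 0, so the roots are the complex-conjugate pair z = (-b +/- i sqrt(-D)) / (2a) = 0.5364 +/- 0.6859i.
For a conjugate pair |z|^2 = z * conj(z) = (product of roots) = c/a = 1/(1.319) = 0.75815, so |z| = sqrt(0.75815) = 0.8707 for both roots.
Moduli of all roots: 0.8707, 0.8707.
All moduli strictly greater than 1? No.
Verdict: Not invertible.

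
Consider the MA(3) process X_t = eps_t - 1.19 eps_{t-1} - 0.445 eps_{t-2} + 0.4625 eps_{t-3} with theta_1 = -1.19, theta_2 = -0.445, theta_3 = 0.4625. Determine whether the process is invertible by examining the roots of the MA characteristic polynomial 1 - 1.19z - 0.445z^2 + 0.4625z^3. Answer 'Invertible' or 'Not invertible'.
\text{Not invertible}

The MA(q) characteristic polynomial is P(z) = 1 - 1.19z - 0.445z^2 + 0.4625z^3.
Invertibility requires all roots to lie outside the unit circle, i.e. |z| > 1 for every root.
Degree 3: look for a simple real root z0 first, then factor out (1 - z/z0) and solve the remaining quadratic.
Testing z0 = 0.8: P(0.8) = 1 + (-1.19)(0.8) + (-0.445)(0.8)^2 + (0.4625)(0.8)^3
  = 1 + (-0.952) + (-0.2848) + (0.2368) = 0.  So z_0 = 0.8 is a root, |z_0| = 0.8.
Divide out the factor (1 - 1.25 z) = (1 - z/z0) (since 1/z0 = 1.25):
  P(z) = (1 - 1.25 z)(1 + (0.06) z + (-0.37) z^2)
  [check: z-coef 0.06 - (1.25) = -1.19; z^2-coef -0.37 - (1.25)(0.06) = -0.445; z^3-coef -(1.25)(-0.37) = 0.4625.]
Remaining roots from the quadratic factor 1 + (0.06) z + (-0.37) z^2:
  Set 1 + (0.06) z + (-0.37) z^2 = 0, i.e. a z^2 + b z + c = 0 with a = -0.37, b = 0.06, c = 1.
  Discriminant D = b^2 - 4ac = (0.06)^2 - 4*(-0.37)*1 = 0.0036 - (-1.48) = 1.4836.
  D >= 0, so the roots are real: z = (-b +/- sqrt(D)) / (2a) = (-0.06 +/- 1.218031) / (-0.74).
    z_1 = (-0.06 + 1.218031) / (-0.74) = -1.5649,   |z_1| = 1.5649.
    z_2 = (-0.06 - 1.218031) / (-0.74) = 1.7271,   |z_2| = 1.7271.
Moduli of all roots: 0.8000, 1.5649, 1.7271.
All moduli strictly greater than 1? No.
Verdict: Not invertible.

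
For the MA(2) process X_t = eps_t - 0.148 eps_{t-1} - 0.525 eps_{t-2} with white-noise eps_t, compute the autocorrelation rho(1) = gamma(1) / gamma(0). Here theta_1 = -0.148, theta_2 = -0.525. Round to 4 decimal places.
\rho(1) = -0.0542

For an MA(q) process with theta_0 = 1, the autocovariance is
  gamma(k) = sigma^2 * sum_{i=0..q-k} theta_i * theta_{i+k},
and rho(k) = gamma(k) / gamma(0). Sigma^2 cancels.
  numerator   = (1)*(-0.148) + (-0.148)*(-0.525) = -0.0703.
  denominator = (1)^2 + (-0.148)^2 + (-0.525)^2 = 1.297529.
  rho(1) = -0.0703 / 1.297529 = -0.0542.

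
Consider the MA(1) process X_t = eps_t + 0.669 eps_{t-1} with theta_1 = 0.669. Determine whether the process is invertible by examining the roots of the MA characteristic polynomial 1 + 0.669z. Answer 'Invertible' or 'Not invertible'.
\text{Invertible}

The MA(q) characteristic polynomial is P(z) = 1 + 0.669z.
Invertibility requires all roots to lie outside the unit circle, i.e. |z| > 1 for every root.
This is linear in z: 1 + (0.669) z = 0  =>  z = -1/(0.669) = -1.494768,  |z| = 1.494768.
Moduli of all roots: 1.4948.
All moduli strictly greater than 1? Yes.
Verdict: Invertible.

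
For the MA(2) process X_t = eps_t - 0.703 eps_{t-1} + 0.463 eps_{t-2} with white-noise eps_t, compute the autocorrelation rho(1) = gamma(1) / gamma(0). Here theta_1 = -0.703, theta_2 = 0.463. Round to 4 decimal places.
\rho(1) = -0.6020

For an MA(q) process with theta_0 = 1, the autocovariance is
  gamma(k) = sigma^2 * sum_{i=0..q-k} theta_i * theta_{i+k},
and rho(k) = gamma(k) / gamma(0). Sigma^2 cancels.
  numerator   = (1)*(-0.703) + (-0.703)*(0.463) = -1.028489.
  denominator = (1)^2 + (-0.703)^2 + (0.463)^2 = 1.708578.
  rho(1) = -1.028489 / 1.708578 = -0.6020.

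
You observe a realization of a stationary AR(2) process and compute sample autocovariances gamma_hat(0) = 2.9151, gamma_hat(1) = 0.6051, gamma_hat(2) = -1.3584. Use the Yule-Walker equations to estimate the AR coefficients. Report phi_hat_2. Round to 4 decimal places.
\hat\phi_{2} = -0.5320

The Yule-Walker equations for an AR(p) process read, in matrix form,
  Gamma_p phi = r_p,   with   (Gamma_p)_{ij} = gamma(|i - j|),
                       (r_p)_i = gamma(i),   i,j = 1..p.
Substitute the sample gammas (Toeplitz matrix and right-hand side of size 2):
  Gamma_p = [[2.9151, 0.6051], [0.6051, 2.9151]]
  r_p     = [0.6051, -1.3584]
Written out:
  2.9151 phi_1 + 0.6051 phi_2 = 0.6051
  0.6051 phi_1 + 2.9151 phi_2 = -1.3584
Solve by Cramer's rule:
  det = gamma(0)^2 - gamma(1)^2 = (2.9151)^2 - (0.6051)^2 = 8.49780801 - 0.36614601 = 8.131662
  phi_hat_1 = [gamma(1) gamma(0) - gamma(1) gamma(2)] / det = [(0.6051)(2.9151) - (0.6051)(-1.3584)] / 8.131662 = 2.58589485 / 8.131662 = 0.318
  phi_hat_2 = [gamma(0) gamma(2) - gamma(1)^2] / det = [(2.9151)(-1.3584) - (0.6051)^2] / 8.131662 = -4.32601785 / 8.131662 = -0.532
So phi_hat = [0.3180, -0.5320].
Therefore phi_hat_2 = -0.5320.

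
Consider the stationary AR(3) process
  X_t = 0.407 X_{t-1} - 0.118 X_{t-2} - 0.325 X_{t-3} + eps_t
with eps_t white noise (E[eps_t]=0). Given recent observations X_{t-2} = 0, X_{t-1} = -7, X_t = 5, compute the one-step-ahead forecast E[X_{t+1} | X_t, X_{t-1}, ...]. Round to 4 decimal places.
E[X_{t+1} \mid \mathcal F_t] = 2.8610

For an AR(p) model X_t = c + sum_i phi_i X_{t-i} + eps_t, the
one-step-ahead conditional mean is
  E[X_{t+1} | X_t, ...] = c + sum_i phi_i X_{t+1-i}.
Substitute known values:
  E[X_{t+1} | ...] = (0.407) * (5) + (-0.118) * (-7) + (-0.325) * (0)
                   = 2.8610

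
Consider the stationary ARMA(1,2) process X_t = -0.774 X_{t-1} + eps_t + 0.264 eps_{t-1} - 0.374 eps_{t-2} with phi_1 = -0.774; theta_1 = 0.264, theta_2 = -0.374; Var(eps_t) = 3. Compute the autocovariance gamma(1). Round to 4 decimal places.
\gamma(1) = -1.5642

Multiply the model equation by X_{t-k} and take expectations. With theta_0 = psi_0 = 1 and psi_j the MA(infinity) weights, this gives
  gamma(k) - sum_i phi_i gamma(k-i) = c_k,
  c_k = sigma^2 * sum_{j=k..q} theta_j psi_{j-k}   (c_k = 0 for k > q),
using gamma(-m) = gamma(m).
psi-weights needed (psi_j = theta_j + sum_i phi_i psi_{j-i}):
  psi_1 = theta_1 + phi_1 = 0.264 + (-0.774) = -0.51
  psi_2 = theta_2 + phi_1 psi_1 = -0.374 + (-0.774)(-0.51) = 0.02074
Right-hand sides:
  c_0 = sigma^2 (1 + theta_1 psi_1 + theta_2 psi_2) = 3 * (1 + (0.264)(-0.51) + (-0.374)(0.02074)) = 3 * 0.857603 = 2.57281
  c_1 = sigma^2 (theta_1 + theta_2 psi_1) = 3 * (0.264 + (-0.374)(-0.51)) = 1.36422
  c_2 = sigma^2 theta_2 = 3 * (-0.374) = -1.122
Equations for k = 0 and k = 1 (AR order 1):
  gamma(0) = phi_1 gamma(1) + c_0
  gamma(1) = phi_1 gamma(0) + c_1
Substituting the second into the first: gamma(0) (1 - phi_1^2) = c_0 + phi_1 c_1, so
  gamma(0) = (c_0 + phi_1 c_1) / (1 - phi_1^2) = (2.57281 + (-0.774)(1.36422)) / (1 - (-0.774)^2) = 1.516903 / 0.400924 = 3.783519.
  gamma(1) = phi_1 gamma(0) + c_1 = (-0.774)(3.783519) + (1.36422) = -1.564223.
Therefore gamma(1) = -1.5642 (to 4 decimal places).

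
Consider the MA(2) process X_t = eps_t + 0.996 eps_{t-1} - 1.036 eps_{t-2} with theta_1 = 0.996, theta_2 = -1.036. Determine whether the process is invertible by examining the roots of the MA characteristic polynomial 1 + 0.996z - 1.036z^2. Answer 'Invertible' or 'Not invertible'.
\text{Not invertible}

The MA(q) characteristic polynomial is P(z) = 1 + 0.996z - 1.036z^2.
Invertibility requires all roots to lie outside the unit circle, i.e. |z| > 1 for every root.
Set 1 + (0.996) z + (-1.036) z^2 = 0, i.e. a z^2 + b z + c = 0 with a = -1.036, b = 0.996, c = 1.
Discriminant D = b^2 - 4ac = (0.996)^2 - 4*(-1.036)*1 = 0.992016 - (-4.144) = 5.136016.
D >= 0, so the roots are real: z = (-b +/- sqrt(D)) / (2a) = (-0.996 +/- 2.266278) / (-2.072).
  z_1 = (-0.996 + 2.266278) / (-2.072) = -0.6131,   |z_1| = 0.6131.
  z_2 = (-0.996 - 2.266278) / (-2.072) = 1.5745,   |z_2| = 1.5745.
Moduli of all roots: 0.6131, 1.5745.
All moduli strictly greater than 1? No.
Verdict: Not invertible.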